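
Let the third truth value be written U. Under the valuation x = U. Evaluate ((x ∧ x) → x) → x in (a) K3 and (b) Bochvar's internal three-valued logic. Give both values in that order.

In K3: x ∧ x = U ∧ U = U
(x ∧ x) → x = U → U = U  [¬U ∨ U]
((x ∧ x) → x) → x = U → U = U
In Bochvar's internal three-valued logic: x ∧ x = U ∧ U = U
(x ∧ x) → x = U → U = U  [any arg is the third value ⇒ result is the third value]
((x ∧ x) → x) → x = U → U = U

U; U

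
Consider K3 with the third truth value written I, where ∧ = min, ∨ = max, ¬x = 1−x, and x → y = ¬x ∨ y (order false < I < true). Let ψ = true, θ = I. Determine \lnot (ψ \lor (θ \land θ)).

θ \land θ = I \land I = I
ψ \lor (θ \land θ) = true \lor I = true
\lnot (ψ \lor (θ \land θ)) = \lnot true = false

false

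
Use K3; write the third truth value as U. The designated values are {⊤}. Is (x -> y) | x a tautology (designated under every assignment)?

No

Countermodel: x=U, y=U gives U, which is not designated.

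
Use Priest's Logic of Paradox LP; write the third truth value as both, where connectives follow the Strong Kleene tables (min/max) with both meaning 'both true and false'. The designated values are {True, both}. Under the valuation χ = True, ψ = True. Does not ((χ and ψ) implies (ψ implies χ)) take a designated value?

χ and ψ = True and True = True
ψ implies χ = True implies True = True
(χ and ψ) implies (ψ implies χ) = True implies True = True
not ((χ and ψ) implies (ψ implies χ)) = not True = False
False ∉ {True, both}.

No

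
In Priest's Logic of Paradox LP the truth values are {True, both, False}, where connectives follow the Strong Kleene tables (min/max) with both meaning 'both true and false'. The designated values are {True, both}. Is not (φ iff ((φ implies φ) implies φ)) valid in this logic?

No

Countermodel: φ=True gives False, which is not designated.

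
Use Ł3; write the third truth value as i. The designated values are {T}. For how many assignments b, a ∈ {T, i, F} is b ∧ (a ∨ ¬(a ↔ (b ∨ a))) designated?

2

Designated under: (b=T, a=T); (b=T, a=F).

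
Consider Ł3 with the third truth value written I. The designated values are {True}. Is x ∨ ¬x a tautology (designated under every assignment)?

No

Countermodel: x=I gives I, which is not designated.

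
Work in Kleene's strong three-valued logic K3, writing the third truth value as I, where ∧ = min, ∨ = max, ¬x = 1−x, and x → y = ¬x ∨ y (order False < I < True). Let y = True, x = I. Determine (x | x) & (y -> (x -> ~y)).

x | x = I | I = I
~y = ~True = False
x -> ~y = I -> False = I  [~I | False]
y -> (x -> ~y) = True -> I = I
(x | x) & (y -> (x -> ~y)) = I & I = I

I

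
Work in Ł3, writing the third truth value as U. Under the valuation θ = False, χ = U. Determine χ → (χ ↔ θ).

True

χ ↔ θ = U ↔ False = U  [1 − |½−0|]
χ → (χ ↔ θ) = U → U = True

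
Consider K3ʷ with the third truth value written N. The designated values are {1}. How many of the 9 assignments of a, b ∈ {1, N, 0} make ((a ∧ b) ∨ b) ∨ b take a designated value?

2

Designated under: (a=1, b=1); (a=0, b=1).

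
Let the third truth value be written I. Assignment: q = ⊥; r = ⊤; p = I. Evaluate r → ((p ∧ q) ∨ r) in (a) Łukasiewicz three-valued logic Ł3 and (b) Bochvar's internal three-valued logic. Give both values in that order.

In Łukasiewicz three-valued logic Ł3: p ∧ q = I ∧ ⊥ = ⊥
(p ∧ q) ∨ r = ⊥ ∨ ⊤ = ⊤
r → ((p ∧ q) ∨ r) = ⊤ → ⊤ = ⊤
In Bochvar's internal three-valued logic: p ∧ q = I ∧ ⊥ = I
(p ∧ q) ∨ r = I ∨ ⊤ = I
r → ((p ∧ q) ∨ r) = ⊤ → I = I  [any arg is the third value ⇒ result is the third value]
They differ because Łukasiewicz three-valued logic Ł3 and Bochvar's internal three-valued logic treat I differently under the binary connectives.

⊤; I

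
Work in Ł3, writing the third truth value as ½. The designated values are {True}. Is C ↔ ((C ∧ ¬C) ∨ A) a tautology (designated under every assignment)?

Countermodel: C=True, A=½ gives ½, which is not designated.

No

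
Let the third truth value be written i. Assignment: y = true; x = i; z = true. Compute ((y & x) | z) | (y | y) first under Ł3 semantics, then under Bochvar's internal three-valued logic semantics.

In Ł3: y & x = true & i = i
(y & x) | z = i | true = true
y | y = true | true = true
((y & x) | z) | (y | y) = true | true = true
In Bochvar's internal three-valued logic: y & x = true & i = i
(y & x) | z = i | true = i
y | y = true | true = true
((y & x) | z) | (y | y) = i | true = i
They differ because Ł3 and Bochvar's internal three-valued logic treat i differently under the binary connectives.

true; i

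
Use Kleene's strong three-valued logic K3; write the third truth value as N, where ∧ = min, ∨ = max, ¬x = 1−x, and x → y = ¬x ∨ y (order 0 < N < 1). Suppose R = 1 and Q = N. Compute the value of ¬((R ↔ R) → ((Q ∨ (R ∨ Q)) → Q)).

N

R ↔ R = 1 ↔ 1 = 1
R ∨ Q = 1 ∨ N = 1
Q ∨ (R ∨ Q) = N ∨ 1 = 1
(Q ∨ (R ∨ Q)) → Q = 1 → N = N
(R ↔ R) → ((Q ∨ (R ∨ Q)) → Q) = 1 → N = N
¬((R ↔ R) → ((Q ∨ (R ∨ Q)) → Q)) = ¬N = N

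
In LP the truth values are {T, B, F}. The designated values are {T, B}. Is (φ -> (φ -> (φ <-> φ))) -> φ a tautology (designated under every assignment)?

No

Countermodel: φ=F gives F, which is not designated.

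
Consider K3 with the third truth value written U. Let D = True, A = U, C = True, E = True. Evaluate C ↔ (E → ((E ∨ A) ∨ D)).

E ∨ A = True ∨ U = True
(E ∨ A) ∨ D = True ∨ True = True
E → ((E ∨ A) ∨ D) = True → True = True
C ↔ (E → ((E ∨ A) ∨ D)) = True ↔ True = True

True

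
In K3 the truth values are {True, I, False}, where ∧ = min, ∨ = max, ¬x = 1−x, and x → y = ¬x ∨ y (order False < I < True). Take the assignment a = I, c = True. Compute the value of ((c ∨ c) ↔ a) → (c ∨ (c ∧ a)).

c ∨ c = True ∨ True = True
(c ∨ c) ↔ a = True ↔ I = I
c ∧ a = True ∧ I = I
c ∨ (c ∧ a) = True ∨ I = True
((c ∨ c) ↔ a) → (c ∨ (c ∧ a)) = I → True = True  [¬I ∨ True]

True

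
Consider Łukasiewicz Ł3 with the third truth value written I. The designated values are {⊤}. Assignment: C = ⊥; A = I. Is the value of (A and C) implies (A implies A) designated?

Yes

A and C = I and ⊥ = ⊥
A implies A = I implies I = ⊤  [min(1, 1−½+½)]
(A and C) implies (A implies A) = ⊥ implies ⊤ = ⊤
⊤ ∈ {⊤}.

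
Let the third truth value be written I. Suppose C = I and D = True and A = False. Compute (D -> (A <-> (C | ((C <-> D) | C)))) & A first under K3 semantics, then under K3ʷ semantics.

False; I

In K3: C <-> D = I <-> True = I
(C <-> D) | C = I | I = I
C | ((C <-> D) | C) = I | I = I
A <-> (C | ((C <-> D) | C)) = False <-> I = I
D -> (A <-> (C | ((C <-> D) | C))) = True -> I = I
(D -> (A <-> (C | ((C <-> D) | C)))) & A = I & False = False
In K3ʷ: C <-> D = I <-> True = I
(C <-> D) | C = I | I = I
C | ((C <-> D) | C) = I | I = I
A <-> (C | ((C <-> D) | C)) = False <-> I = I
D -> (A <-> (C | ((C <-> D) | C))) = True -> I = I
(D -> (A <-> (C | ((C <-> D) | C)))) & A = I & False = I
They differ because K3 and K3ʷ treat I differently under the binary connectives.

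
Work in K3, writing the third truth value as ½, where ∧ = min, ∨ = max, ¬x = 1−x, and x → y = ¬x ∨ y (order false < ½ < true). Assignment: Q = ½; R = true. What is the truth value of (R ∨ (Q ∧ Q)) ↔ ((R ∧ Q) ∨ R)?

Q ∧ Q = ½ ∧ ½ = ½
R ∨ (Q ∧ Q) = true ∨ ½ = true
R ∧ Q = true ∧ ½ = ½
(R ∧ Q) ∨ R = ½ ∨ true = true
(R ∨ (Q ∧ Q)) ↔ ((R ∧ Q) ∨ R) = true ↔ true = true

true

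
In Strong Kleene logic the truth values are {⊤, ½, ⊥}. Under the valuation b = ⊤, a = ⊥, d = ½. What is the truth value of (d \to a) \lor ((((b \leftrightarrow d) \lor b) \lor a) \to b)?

⊤

d \to a = ½ \to ⊥ = ½  [\lnot ½ \lor ⊥]
b \leftrightarrow d = ⊤ \leftrightarrow ½ = ½
(b \leftrightarrow d) \lor b = ½ \lor ⊤ = ⊤
((b \leftrightarrow d) \lor b) \lor a = ⊤ \lor ⊥ = ⊤
(((b \leftrightarrow d) \lor b) \lor a) \to b = ⊤ \to ⊤ = ⊤
(d \to a) \lor ((((b \leftrightarrow d) \lor b) \lor a) \to b) = ½ \lor ⊤ = ⊤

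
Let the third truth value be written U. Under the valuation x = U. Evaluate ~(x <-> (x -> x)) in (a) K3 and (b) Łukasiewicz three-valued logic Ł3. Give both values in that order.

U; U

In K3: x -> x = U -> U = U
x <-> (x -> x) = U <-> U = U
~(x <-> (x -> x)) = ~U = U
In Łukasiewicz three-valued logic Ł3: x -> x = U -> U = ⊤
x <-> (x -> x) = U <-> ⊤ = U
~(x <-> (x -> x)) = ~U = U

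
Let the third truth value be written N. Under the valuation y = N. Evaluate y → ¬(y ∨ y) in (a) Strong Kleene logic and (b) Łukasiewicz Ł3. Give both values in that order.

In Strong Kleene logic: y ∨ y = N ∨ N = N
¬(y ∨ y) = ¬N = N
y → ¬(y ∨ y) = N → N = N  [¬N ∨ N]
In Łukasiewicz Ł3: y ∨ y = N ∨ N = N
¬(y ∨ y) = ¬N = N
y → ¬(y ∨ y) = N → N = ⊤
They differ because Strong Kleene logic and Łukasiewicz Ł3 treat N differently under implication.

N; ⊤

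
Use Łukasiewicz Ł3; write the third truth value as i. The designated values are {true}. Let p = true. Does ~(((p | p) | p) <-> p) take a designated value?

No

p | p = true | true = true
(p | p) | p = true | true = true
((p | p) | p) <-> p = true <-> true = true
~(((p | p) | p) <-> p) = ~true = false
false ∉ {true}.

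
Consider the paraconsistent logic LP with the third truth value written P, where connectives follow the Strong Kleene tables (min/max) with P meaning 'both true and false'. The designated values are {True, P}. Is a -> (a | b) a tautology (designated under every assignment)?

Yes

Every assignment of a, b over {True, P, False} gives a value in {True, P}.
In particular, with a=P, b=P: a -> (a | b) = P.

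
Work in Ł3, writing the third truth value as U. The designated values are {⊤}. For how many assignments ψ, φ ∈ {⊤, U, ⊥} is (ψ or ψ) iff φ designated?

3

Designated under: (ψ=⊤, φ=⊤); (ψ=U, φ=U); (ψ=⊥, φ=⊥).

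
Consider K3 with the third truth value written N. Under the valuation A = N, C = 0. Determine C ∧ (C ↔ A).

C ↔ A = 0 ↔ N = N
C ∧ (C ↔ A) = 0 ∧ N = 0

0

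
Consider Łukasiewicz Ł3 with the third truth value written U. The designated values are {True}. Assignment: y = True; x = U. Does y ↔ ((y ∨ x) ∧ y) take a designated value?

Yes

y ∨ x = True ∨ U = True
(y ∨ x) ∧ y = True ∧ True = True
y ↔ ((y ∨ x) ∧ y) = True ↔ True = True
True ∈ {True}.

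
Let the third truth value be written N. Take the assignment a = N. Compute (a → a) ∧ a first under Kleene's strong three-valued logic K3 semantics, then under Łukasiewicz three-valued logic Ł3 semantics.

In Kleene's strong three-valued logic K3: a → a = N → N = N  [¬N ∨ N]
(a → a) ∧ a = N ∧ N = N
In Łukasiewicz three-valued logic Ł3: a → a = N → N = ⊤  [min(1, 1−½+½)]
(a → a) ∧ a = ⊤ ∧ N = N

N; N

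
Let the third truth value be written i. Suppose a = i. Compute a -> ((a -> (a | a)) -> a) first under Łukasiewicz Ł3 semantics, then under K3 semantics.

T; i

In Łukasiewicz Ł3: a | a = i | i = i
a -> (a | a) = i -> i = T  [min(1, 1−½+½)]
(a -> (a | a)) -> a = T -> i = i
a -> ((a -> (a | a)) -> a) = i -> i = T
In K3: a | a = i | i = i
a -> (a | a) = i -> i = i
(a -> (a | a)) -> a = i -> i = i
a -> ((a -> (a | a)) -> a) = i -> i = i
They differ because Łukasiewicz Ł3 and K3 treat i differently under implication.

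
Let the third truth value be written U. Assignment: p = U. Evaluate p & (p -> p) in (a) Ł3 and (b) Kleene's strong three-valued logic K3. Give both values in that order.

U; U

In Ł3: p -> p = U -> U = ⊤  [min(1, 1−½+½)]
p & (p -> p) = U & ⊤ = U
In Kleene's strong three-valued logic K3: p -> p = U -> U = U  [~U | U]
p & (p -> p) = U & U = U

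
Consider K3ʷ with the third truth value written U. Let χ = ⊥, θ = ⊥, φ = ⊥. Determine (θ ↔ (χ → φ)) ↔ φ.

χ → φ = ⊥ → ⊥ = ⊤
θ ↔ (χ → φ) = ⊥ ↔ ⊤ = ⊥
(θ ↔ (χ → φ)) ↔ φ = ⊥ ↔ ⊥ = ⊤

⊤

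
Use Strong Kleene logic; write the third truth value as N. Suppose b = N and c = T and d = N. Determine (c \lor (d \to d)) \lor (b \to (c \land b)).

T

d \to d = N \to N = N
c \lor (d \to d) = T \lor N = T
c \land b = T \land N = N
b \to (c \land b) = N \to N = N
(c \lor (d \to d)) \lor (b \to (c \land b)) = T \lor N = T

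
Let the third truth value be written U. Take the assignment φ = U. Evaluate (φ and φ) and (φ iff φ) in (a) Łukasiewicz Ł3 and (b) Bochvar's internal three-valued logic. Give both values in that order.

U; U

In Łukasiewicz Ł3: φ and φ = U and U = U
φ iff φ = U iff U = True  [1 − |½−½|]
(φ and φ) and (φ iff φ) = U and True = U
In Bochvar's internal three-valued logic: φ and φ = U and U = U
φ iff φ = U iff U = U
(φ and φ) and (φ iff φ) = U and U = U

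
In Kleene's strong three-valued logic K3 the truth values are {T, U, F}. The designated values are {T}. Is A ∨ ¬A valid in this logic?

Countermodel: A=U gives U, which is not designated.

No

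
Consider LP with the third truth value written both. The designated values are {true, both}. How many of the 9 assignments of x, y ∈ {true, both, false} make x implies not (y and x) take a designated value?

Of the 9 assignments, 8 give a value in {true, both}.

8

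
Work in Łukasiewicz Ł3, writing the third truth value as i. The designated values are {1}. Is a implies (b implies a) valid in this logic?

Yes

Every assignment of a, b over {1, i, 0} gives a value in {1}.
In particular, with a=i, b=i: a implies (b implies a) = 1.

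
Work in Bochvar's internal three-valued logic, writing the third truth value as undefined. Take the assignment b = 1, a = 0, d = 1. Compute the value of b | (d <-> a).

d <-> a = 1 <-> 0 = 0
b | (d <-> a) = 1 | 0 = 1

1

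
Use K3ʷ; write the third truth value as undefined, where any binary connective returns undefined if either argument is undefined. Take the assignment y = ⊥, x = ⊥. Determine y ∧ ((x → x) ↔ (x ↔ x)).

⊥

x → x = ⊥ → ⊥ = ⊤
x ↔ x = ⊥ ↔ ⊥ = ⊤
(x → x) ↔ (x ↔ x) = ⊤ ↔ ⊤ = ⊤
y ∧ ((x → x) ↔ (x ↔ x)) = ⊥ ∧ ⊤ = ⊥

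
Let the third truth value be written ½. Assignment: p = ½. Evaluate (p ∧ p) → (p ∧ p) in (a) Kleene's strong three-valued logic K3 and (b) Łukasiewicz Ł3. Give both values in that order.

½; T

In Kleene's strong three-valued logic K3: p ∧ p = ½ ∧ ½ = ½
p ∧ p = ½ ∧ ½ = ½
(p ∧ p) → (p ∧ p) = ½ → ½ = ½  [¬½ ∨ ½]
In Łukasiewicz Ł3: p ∧ p = ½ ∧ ½ = ½
p ∧ p = ½ ∧ ½ = ½
(p ∧ p) → (p ∧ p) = ½ → ½ = T  [min(1, 1−½+½)]
They differ because Kleene's strong three-valued logic K3 and Łukasiewicz Ł3 treat ½ differently under implication.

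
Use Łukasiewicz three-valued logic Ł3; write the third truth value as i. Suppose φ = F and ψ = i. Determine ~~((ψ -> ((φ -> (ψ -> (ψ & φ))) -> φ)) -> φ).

i

ψ & φ = i & F = F
ψ -> (ψ & φ) = i -> F = i  [min(1, 1−½+0)]
φ -> (ψ -> (ψ & φ)) = F -> i = T
(φ -> (ψ -> (ψ & φ))) -> φ = T -> F = F
ψ -> ((φ -> (ψ -> (ψ & φ))) -> φ) = i -> F = i
(ψ -> ((φ -> (ψ -> (ψ & φ))) -> φ)) -> φ = i -> F = i
~((ψ -> ((φ -> (ψ -> (ψ & φ))) -> φ)) -> φ) = ~i = i
~~((ψ -> ((φ -> (ψ -> (ψ & φ))) -> φ)) -> φ) = ~i = i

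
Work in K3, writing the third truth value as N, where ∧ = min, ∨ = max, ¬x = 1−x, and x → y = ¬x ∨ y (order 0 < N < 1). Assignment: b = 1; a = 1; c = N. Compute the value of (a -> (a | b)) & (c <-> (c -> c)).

N

a | b = 1 | 1 = 1
a -> (a | b) = 1 -> 1 = 1
c -> c = N -> N = N  [~N | N]
c <-> (c -> c) = N <-> N = N
(a -> (a | b)) & (c <-> (c -> c)) = 1 & N = N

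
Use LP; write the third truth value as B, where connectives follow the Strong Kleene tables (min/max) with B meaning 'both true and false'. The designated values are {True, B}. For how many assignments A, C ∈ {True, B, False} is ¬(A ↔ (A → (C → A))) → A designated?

Of the 9 assignments, 6 give a value in {True, B}.

6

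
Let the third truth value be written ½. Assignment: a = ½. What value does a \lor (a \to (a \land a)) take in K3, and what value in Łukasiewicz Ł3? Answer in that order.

½; 1

In K3: a \land a = ½ \land ½ = ½
a \to (a \land a) = ½ \to ½ = ½  [\lnot ½ \lor ½]
a \lor (a \to (a \land a)) = ½ \lor ½ = ½
In Łukasiewicz Ł3: a \land a = ½ \land ½ = ½
a \to (a \land a) = ½ \to ½ = 1  [min(1, 1−½+½)]
a \lor (a \to (a \land a)) = ½ \lor 1 = 1
They differ because K3 and Łukasiewicz Ł3 treat ½ differently under implication.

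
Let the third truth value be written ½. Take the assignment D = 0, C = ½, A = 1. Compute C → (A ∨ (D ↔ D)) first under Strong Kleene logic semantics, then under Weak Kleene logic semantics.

In Strong Kleene logic: D ↔ D = 0 ↔ 0 = 1
A ∨ (D ↔ D) = 1 ∨ 1 = 1
C → (A ∨ (D ↔ D)) = ½ → 1 = 1
In Weak Kleene logic: D ↔ D = 0 ↔ 0 = 1
A ∨ (D ↔ D) = 1 ∨ 1 = 1
C → (A ∨ (D ↔ D)) = ½ → 1 = ½  [any arg is the third value ⇒ result is the third value]
They differ because Strong Kleene logic and Weak Kleene logic treat ½ differently under the binary connectives.

1; ½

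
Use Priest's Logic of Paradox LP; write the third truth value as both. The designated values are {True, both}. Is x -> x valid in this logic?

Yes

Every assignment of x over {True, both, False} gives a value in {True, both}.
In particular, with x=both: x -> x = both.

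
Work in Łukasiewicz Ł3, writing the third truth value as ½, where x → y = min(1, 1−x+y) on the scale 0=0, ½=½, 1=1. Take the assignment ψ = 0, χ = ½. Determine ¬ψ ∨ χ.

¬ψ = ¬0 = 1
¬ψ ∨ χ = 1 ∨ ½ = 1

1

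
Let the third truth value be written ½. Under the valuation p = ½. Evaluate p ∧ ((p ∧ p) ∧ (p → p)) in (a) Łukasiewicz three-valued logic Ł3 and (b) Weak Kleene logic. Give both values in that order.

In Łukasiewicz three-valued logic Ł3: p ∧ p = ½ ∧ ½ = ½
p → p = ½ → ½ = ⊤  [min(1, 1−½+½)]
(p ∧ p) ∧ (p → p) = ½ ∧ ⊤ = ½
p ∧ ((p ∧ p) ∧ (p → p)) = ½ ∧ ½ = ½
In Weak Kleene logic: p ∧ p = ½ ∧ ½ = ½
p → p = ½ → ½ = ½
(p ∧ p) ∧ (p → p) = ½ ∧ ½ = ½
p ∧ ((p ∧ p) ∧ (p → p)) = ½ ∧ ½ = ½

½; ½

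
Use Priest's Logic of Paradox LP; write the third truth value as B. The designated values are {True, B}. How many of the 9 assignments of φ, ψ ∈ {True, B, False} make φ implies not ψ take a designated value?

8

Of the 9 assignments, 8 give a value in {True, B}.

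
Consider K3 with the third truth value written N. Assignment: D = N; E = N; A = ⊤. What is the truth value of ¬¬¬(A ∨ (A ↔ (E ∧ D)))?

⊥

E ∧ D = N ∧ N = N
A ↔ (E ∧ D) = ⊤ ↔ N = N
A ∨ (A ↔ (E ∧ D)) = ⊤ ∨ N = ⊤
¬(A ∨ (A ↔ (E ∧ D))) = ¬⊤ = ⊥
¬¬(A ∨ (A ↔ (E ∧ D))) = ¬⊥ = ⊤
¬¬¬(A ∨ (A ↔ (E ∧ D))) = ¬⊤ = ⊥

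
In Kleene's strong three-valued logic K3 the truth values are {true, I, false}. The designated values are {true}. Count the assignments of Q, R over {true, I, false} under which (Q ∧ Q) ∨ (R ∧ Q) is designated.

Designated under: (Q=true, R=true); (Q=true, R=I); (Q=true, R=false).

3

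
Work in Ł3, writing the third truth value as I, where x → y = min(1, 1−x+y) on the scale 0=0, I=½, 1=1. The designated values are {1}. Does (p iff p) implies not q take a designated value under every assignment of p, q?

Countermodel: p=1, q=1 gives 0, which is not designated.

No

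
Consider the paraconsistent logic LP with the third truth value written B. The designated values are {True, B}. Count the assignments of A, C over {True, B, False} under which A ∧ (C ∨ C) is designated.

4

Designated under: (A=True, C=True); (A=True, C=B); (A=B, C=True); (A=B, C=B).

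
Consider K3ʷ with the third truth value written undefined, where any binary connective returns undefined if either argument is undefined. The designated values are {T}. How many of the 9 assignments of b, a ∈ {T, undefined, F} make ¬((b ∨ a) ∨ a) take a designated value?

Designated under: (b=F, a=F).

1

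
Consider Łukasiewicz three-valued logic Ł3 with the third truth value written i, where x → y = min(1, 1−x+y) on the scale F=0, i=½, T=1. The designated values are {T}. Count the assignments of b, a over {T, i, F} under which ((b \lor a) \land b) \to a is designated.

6

Of the 9 assignments, 6 give a value in {T}.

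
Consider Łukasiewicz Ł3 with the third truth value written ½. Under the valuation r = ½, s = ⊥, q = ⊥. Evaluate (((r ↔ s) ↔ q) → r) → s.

⊥

r ↔ s = ½ ↔ ⊥ = ½
(r ↔ s) ↔ q = ½ ↔ ⊥ = ½
((r ↔ s) ↔ q) → r = ½ → ½ = ⊤
(((r ↔ s) ↔ q) → r) → s = ⊤ → ⊥ = ⊥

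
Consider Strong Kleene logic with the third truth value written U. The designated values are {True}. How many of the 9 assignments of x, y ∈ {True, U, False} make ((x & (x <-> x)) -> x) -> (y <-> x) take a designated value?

Designated under: (x=True, y=True); (x=False, y=False).

2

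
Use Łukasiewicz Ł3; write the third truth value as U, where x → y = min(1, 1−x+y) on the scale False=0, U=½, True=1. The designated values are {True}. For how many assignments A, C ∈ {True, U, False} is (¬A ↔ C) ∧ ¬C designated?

1

Designated under: (A=True, C=False).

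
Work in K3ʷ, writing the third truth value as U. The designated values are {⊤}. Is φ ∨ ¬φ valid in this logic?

No

Countermodel: φ=U gives U, which is not designated.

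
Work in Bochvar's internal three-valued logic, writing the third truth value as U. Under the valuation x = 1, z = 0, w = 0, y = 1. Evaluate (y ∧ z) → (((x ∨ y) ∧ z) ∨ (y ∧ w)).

1

y ∧ z = 1 ∧ 0 = 0
x ∨ y = 1 ∨ 1 = 1
(x ∨ y) ∧ z = 1 ∧ 0 = 0
y ∧ w = 1 ∧ 0 = 0
((x ∨ y) ∧ z) ∨ (y ∧ w) = 0 ∨ 0 = 0
(y ∧ z) → (((x ∨ y) ∧ z) ∨ (y ∧ w)) = 0 → 0 = 1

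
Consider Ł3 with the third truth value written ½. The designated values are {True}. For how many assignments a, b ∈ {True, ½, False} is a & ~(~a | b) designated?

Designated under: (a=True, b=False).

1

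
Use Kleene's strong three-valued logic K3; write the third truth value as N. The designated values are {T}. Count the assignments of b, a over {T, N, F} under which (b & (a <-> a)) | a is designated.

4

Designated under: (b=T, a=T); (b=T, a=F); (b=N, a=T); (b=F, a=T).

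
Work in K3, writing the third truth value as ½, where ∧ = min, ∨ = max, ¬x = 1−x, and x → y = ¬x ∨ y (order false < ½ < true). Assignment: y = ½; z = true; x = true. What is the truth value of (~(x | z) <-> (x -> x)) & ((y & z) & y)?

x | z = true | true = true
~(x | z) = ~true = false
x -> x = true -> true = true
~(x | z) <-> (x -> x) = false <-> true = false
y & z = ½ & true = ½
(y & z) & y = ½ & ½ = ½
(~(x | z) <-> (x -> x)) & ((y & z) & y) = false & ½ = false

false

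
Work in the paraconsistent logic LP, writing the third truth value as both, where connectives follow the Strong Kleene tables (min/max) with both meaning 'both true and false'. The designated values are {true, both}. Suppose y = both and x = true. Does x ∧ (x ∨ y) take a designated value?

x ∨ y = true ∨ both = true
x ∧ (x ∨ y) = true ∧ true = true
true ∈ {true, both}.

Yes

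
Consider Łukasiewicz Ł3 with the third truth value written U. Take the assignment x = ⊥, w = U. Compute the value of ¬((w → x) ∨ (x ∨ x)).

U

w → x = U → ⊥ = U  [min(1, 1−½+0)]
x ∨ x = ⊥ ∨ ⊥ = ⊥
(w → x) ∨ (x ∨ x) = U ∨ ⊥ = U
¬((w → x) ∨ (x ∨ x)) = ¬U = U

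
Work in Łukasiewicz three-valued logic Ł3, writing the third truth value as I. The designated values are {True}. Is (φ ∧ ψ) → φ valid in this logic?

Yes

Every assignment of φ, ψ over {True, I, False} gives a value in {True}.
In particular, with φ=I, ψ=I: (φ ∧ ψ) → φ = True.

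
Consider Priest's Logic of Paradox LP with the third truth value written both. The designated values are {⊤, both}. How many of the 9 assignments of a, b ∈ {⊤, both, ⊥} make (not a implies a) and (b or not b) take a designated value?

Of the 9 assignments, 6 give a value in {⊤, both}.

6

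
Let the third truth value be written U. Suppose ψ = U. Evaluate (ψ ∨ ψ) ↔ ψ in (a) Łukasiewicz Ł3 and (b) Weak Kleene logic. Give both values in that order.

True; U

In Łukasiewicz Ł3: ψ ∨ ψ = U ∨ U = U
(ψ ∨ ψ) ↔ ψ = U ↔ U = True  [1 − |½−½|]
In Weak Kleene logic: ψ ∨ ψ = U ∨ U = U
(ψ ∨ ψ) ↔ ψ = U ↔ U = U
They differ because Łukasiewicz Ł3 and Weak Kleene logic treat U differently under the binary connectives.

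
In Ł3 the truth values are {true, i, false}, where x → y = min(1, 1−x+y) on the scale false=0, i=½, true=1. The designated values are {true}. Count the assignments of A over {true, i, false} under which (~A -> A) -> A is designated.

2

A=true: true ✓
A=i: i ·
A=false: true ✓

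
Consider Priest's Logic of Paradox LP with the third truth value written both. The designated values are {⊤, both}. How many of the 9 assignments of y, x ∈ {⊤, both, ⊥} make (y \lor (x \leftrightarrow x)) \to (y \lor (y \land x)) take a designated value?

Of the 9 assignments, 7 give a value in {⊤, both}.

7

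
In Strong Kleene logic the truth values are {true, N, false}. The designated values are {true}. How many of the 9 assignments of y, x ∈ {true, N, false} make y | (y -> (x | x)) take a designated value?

7

Of the 9 assignments, 7 give a value in {true}.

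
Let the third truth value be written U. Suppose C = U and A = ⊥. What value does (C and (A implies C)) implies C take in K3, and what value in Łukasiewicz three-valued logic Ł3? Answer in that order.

In K3: A implies C = ⊥ implies U = ⊤  [not ⊥ or U]
C and (A implies C) = U and ⊤ = U
(C and (A implies C)) implies C = U implies U = U
In Łukasiewicz three-valued logic Ł3: A implies C = ⊥ implies U = ⊤  [min(1, 1−0+½)]
C and (A implies C) = U and ⊤ = U
(C and (A implies C)) implies C = U implies U = ⊤
They differ because K3 and Łukasiewicz three-valued logic Ł3 treat U differently under implication.

U; ⊤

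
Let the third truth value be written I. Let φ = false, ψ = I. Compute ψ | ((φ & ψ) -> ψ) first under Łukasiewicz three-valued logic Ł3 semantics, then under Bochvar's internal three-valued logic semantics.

In Łukasiewicz three-valued logic Ł3: φ & ψ = false & I = false
(φ & ψ) -> ψ = false -> I = true  [min(1, 1−0+½)]
ψ | ((φ & ψ) -> ψ) = I | true = true
In Bochvar's internal three-valued logic: φ & ψ = false & I = I
(φ & ψ) -> ψ = I -> I = I  [any arg is the third value ⇒ result is the third value]
ψ | ((φ & ψ) -> ψ) = I | I = I
They differ because Łukasiewicz three-valued logic Ł3 and Bochvar's internal three-valued logic treat I differently under the binary connectives.

true; I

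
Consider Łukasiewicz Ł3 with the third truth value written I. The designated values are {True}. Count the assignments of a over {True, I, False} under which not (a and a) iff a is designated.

a=True: False ·
a=I: True ✓
a=False: False ·

1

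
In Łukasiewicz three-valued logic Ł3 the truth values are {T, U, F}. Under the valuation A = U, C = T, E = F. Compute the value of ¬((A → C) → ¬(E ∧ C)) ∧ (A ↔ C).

A → C = U → T = T  [min(1, 1−½+1)]
E ∧ C = F ∧ T = F
¬(E ∧ C) = ¬F = T
(A → C) → ¬(E ∧ C) = T → T = T
¬((A → C) → ¬(E ∧ C)) = ¬T = F
A ↔ C = U ↔ T = U
¬((A → C) → ¬(E ∧ C)) ∧ (A ↔ C) = F ∧ U = F

F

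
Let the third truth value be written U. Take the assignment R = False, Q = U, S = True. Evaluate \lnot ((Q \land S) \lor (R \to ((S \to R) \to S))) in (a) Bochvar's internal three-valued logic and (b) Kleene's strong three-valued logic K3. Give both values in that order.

U; False

In Bochvar's internal three-valued logic: Q \land S = U \land True = U
S \to R = True \to False = False
(S \to R) \to S = False \to True = True
R \to ((S \to R) \to S) = False \to True = True
(Q \land S) \lor (R \to ((S \to R) \to S)) = U \lor True = U
\lnot ((Q \land S) \lor (R \to ((S \to R) \to S))) = \lnot U = U
In Kleene's strong three-valued logic K3: Q \land S = U \land True = U
S \to R = True \to False = False
(S \to R) \to S = False \to True = True
R \to ((S \to R) \to S) = False \to True = True
(Q \land S) \lor (R \to ((S \to R) \to S)) = U \lor True = True
\lnot ((Q \land S) \lor (R \to ((S \to R) \to S))) = \lnot True = False
They differ because Bochvar's internal three-valued logic and Kleene's strong three-valued logic K3 treat U differently under the binary connectives.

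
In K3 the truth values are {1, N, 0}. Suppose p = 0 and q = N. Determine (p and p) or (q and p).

0

p and p = 0 and 0 = 0
q and p = N and 0 = 0
(p and p) or (q and p) = 0 or 0 = 0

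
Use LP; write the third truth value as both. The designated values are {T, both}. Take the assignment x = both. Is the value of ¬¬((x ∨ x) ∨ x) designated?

Yes

x ∨ x = both ∨ both = both
(x ∨ x) ∨ x = both ∨ both = both
¬((x ∨ x) ∨ x) = ¬both = both
¬¬((x ∨ x) ∨ x) = ¬both = both
both ∈ {T, both}.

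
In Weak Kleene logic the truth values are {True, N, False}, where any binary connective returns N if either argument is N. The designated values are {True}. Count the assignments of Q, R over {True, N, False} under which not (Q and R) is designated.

Designated under: (Q=True, R=False); (Q=False, R=True); (Q=False, R=False).

3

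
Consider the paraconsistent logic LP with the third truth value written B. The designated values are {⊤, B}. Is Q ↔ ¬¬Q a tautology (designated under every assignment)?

Yes

Every assignment of Q over {⊤, B, ⊥} gives a value in {⊤, B}.
In particular, with Q=B: Q ↔ ¬¬Q = B.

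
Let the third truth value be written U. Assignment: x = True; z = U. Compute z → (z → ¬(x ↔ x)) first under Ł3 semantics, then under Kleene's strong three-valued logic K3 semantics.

In Ł3: x ↔ x = True ↔ True = True
¬(x ↔ x) = ¬True = False
z → ¬(x ↔ x) = U → False = U
z → (z → ¬(x ↔ x)) = U → U = True
In Kleene's strong three-valued logic K3: x ↔ x = True ↔ True = True
¬(x ↔ x) = ¬True = False
z → ¬(x ↔ x) = U → False = U  [¬U ∨ False]
z → (z → ¬(x ↔ x)) = U → U = U
They differ because Ł3 and Kleene's strong three-valued logic K3 treat U differently under implication.

True; U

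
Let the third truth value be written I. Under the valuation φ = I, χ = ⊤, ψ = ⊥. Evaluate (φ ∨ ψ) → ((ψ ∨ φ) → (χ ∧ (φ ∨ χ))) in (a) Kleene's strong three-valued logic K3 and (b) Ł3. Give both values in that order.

⊤; ⊤

In Kleene's strong three-valued logic K3: φ ∨ ψ = I ∨ ⊥ = I
ψ ∨ φ = ⊥ ∨ I = I
φ ∨ χ = I ∨ ⊤ = ⊤
χ ∧ (φ ∨ χ) = ⊤ ∧ ⊤ = ⊤
(ψ ∨ φ) → (χ ∧ (φ ∨ χ)) = I → ⊤ = ⊤  [¬I ∨ ⊤]
(φ ∨ ψ) → ((ψ ∨ φ) → (χ ∧ (φ ∨ χ))) = I → ⊤ = ⊤
In Ł3: φ ∨ ψ = I ∨ ⊥ = I
ψ ∨ φ = ⊥ ∨ I = I
φ ∨ χ = I ∨ ⊤ = ⊤
χ ∧ (φ ∨ χ) = ⊤ ∧ ⊤ = ⊤
(ψ ∨ φ) → (χ ∧ (φ ∨ χ)) = I → ⊤ = ⊤
(φ ∨ ψ) → ((ψ ∨ φ) → (χ ∧ (φ ∨ χ))) = I → ⊤ = ⊤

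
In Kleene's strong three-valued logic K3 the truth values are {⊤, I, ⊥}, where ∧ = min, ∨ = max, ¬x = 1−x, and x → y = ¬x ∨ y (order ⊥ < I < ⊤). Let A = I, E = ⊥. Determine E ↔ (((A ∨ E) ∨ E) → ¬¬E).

I

A ∨ E = I ∨ ⊥ = I
(A ∨ E) ∨ E = I ∨ ⊥ = I
¬E = ¬⊥ = ⊤
¬¬E = ¬⊤ = ⊥
((A ∨ E) ∨ E) → ¬¬E = I → ⊥ = I  [¬I ∨ ⊥]
E ↔ (((A ∨ E) ∨ E) → ¬¬E) = ⊥ ↔ I = I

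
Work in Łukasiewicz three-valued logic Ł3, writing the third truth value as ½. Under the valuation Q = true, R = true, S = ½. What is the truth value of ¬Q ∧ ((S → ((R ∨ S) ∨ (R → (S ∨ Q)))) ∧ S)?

¬Q = ¬true = false
R ∨ S = true ∨ ½ = true
S ∨ Q = ½ ∨ true = true
R → (S ∨ Q) = true → true = true
(R ∨ S) ∨ (R → (S ∨ Q)) = true ∨ true = true
S → ((R ∨ S) ∨ (R → (S ∨ Q))) = ½ → true = true  [min(1, 1−½+1)]
(S → ((R ∨ S) ∨ (R → (S ∨ Q)))) ∧ S = true ∧ ½ = ½
¬Q ∧ ((S → ((R ∨ S) ∨ (R → (S ∨ Q)))) ∧ S) = false ∧ ½ = false

false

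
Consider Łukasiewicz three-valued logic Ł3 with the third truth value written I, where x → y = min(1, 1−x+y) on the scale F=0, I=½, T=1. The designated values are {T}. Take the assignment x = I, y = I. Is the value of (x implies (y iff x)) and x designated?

y iff x = I iff I = T
x implies (y iff x) = I implies T = T
(x implies (y iff x)) and x = T and I = I
I ∉ {T}.

No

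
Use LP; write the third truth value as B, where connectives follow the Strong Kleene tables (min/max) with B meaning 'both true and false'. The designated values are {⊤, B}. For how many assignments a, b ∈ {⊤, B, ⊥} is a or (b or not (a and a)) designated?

Of the 9 assignments, 9 give a value in {⊤, B}.

9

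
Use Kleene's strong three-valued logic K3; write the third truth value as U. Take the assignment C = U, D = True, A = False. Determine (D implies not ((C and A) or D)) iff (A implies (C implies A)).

C and A = U and False = False
(C and A) or D = False or True = True
not ((C and A) or D) = not True = False
D implies not ((C and A) or D) = True implies False = False
C implies A = U implies False = U  [not U or False]
A implies (C implies A) = False implies U = True
(D implies not ((C and A) or D)) iff (A implies (C implies A)) = False iff True = False

False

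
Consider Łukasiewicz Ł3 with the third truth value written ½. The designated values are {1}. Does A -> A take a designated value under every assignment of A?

Every assignment of A over {1, ½, 0} gives a value in {1}.
In particular, with A=½: A -> A = 1.

Yes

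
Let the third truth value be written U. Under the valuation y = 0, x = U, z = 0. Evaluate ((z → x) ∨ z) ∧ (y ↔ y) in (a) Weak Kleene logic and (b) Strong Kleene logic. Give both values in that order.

In Weak Kleene logic: z → x = 0 → U = U  [any arg is the third value ⇒ result is the third value]
(z → x) ∨ z = U ∨ 0 = U
y ↔ y = 0 ↔ 0 = 1
((z → x) ∨ z) ∧ (y ↔ y) = U ∧ 1 = U
In Strong Kleene logic: z → x = 0 → U = 1  [¬0 ∨ U]
(z → x) ∨ z = 1 ∨ 0 = 1
y ↔ y = 0 ↔ 0 = 1
((z → x) ∨ z) ∧ (y ↔ y) = 1 ∧ 1 = 1
They differ because Weak Kleene logic and Strong Kleene logic treat U differently under the binary connectives.

U; 1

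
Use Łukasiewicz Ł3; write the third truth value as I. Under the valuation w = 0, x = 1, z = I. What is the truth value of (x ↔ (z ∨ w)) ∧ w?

z ∨ w = I ∨ 0 = I
x ↔ (z ∨ w) = 1 ↔ I = I  [1 − |1−½|]
(x ↔ (z ∨ w)) ∧ w = I ∧ 0 = 0

0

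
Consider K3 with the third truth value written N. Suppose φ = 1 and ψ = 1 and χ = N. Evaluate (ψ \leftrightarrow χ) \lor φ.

1

ψ \leftrightarrow χ = 1 \leftrightarrow N = N
(ψ \leftrightarrow χ) \lor φ = N \lor 1 = 1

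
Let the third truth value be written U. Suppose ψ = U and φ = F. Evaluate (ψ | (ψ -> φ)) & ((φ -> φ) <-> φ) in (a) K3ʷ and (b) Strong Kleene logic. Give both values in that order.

In K3ʷ: ψ -> φ = U -> F = U  [any arg is the third value ⇒ result is the third value]
ψ | (ψ -> φ) = U | U = U
φ -> φ = F -> F = T
(φ -> φ) <-> φ = T <-> F = F
(ψ | (ψ -> φ)) & ((φ -> φ) <-> φ) = U & F = U
In Strong Kleene logic: ψ -> φ = U -> F = U  [~U | F]
ψ | (ψ -> φ) = U | U = U
φ -> φ = F -> F = T
(φ -> φ) <-> φ = T <-> F = F
(ψ | (ψ -> φ)) & ((φ -> φ) <-> φ) = U & F = F
They differ because K3ʷ and Strong Kleene logic treat U differently under the binary connectives.

U; F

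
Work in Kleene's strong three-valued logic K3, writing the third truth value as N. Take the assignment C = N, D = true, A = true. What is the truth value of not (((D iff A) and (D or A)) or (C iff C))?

D iff A = true iff true = true
D or A = true or true = true
(D iff A) and (D or A) = true and true = true
C iff C = N iff N = N
((D iff A) and (D or A)) or (C iff C) = true or N = true
not (((D iff A) and (D or A)) or (C iff C)) = not true = false

false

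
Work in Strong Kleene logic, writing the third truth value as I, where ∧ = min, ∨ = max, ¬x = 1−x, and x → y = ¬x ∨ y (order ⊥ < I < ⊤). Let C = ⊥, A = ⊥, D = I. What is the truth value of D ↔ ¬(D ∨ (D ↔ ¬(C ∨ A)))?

C ∨ A = ⊥ ∨ ⊥ = ⊥
¬(C ∨ A) = ¬⊥ = ⊤
D ↔ ¬(C ∨ A) = I ↔ ⊤ = I
D ∨ (D ↔ ¬(C ∨ A)) = I ∨ I = I
¬(D ∨ (D ↔ ¬(C ∨ A))) = ¬I = I
D ↔ ¬(D ∨ (D ↔ ¬(C ∨ A))) = I ↔ I = I

I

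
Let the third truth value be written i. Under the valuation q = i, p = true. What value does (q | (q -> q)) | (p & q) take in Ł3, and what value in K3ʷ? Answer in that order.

true; i

In Ł3: q -> q = i -> i = true  [min(1, 1−½+½)]
q | (q -> q) = i | true = true
p & q = true & i = i
(q | (q -> q)) | (p & q) = true | i = true
In K3ʷ: q -> q = i -> i = i
q | (q -> q) = i | i = i
p & q = true & i = i
(q | (q -> q)) | (p & q) = i | i = i
They differ because Ł3 and K3ʷ treat i differently under the binary connectives.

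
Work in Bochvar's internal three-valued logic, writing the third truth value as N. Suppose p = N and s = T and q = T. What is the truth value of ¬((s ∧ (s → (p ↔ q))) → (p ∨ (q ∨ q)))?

p ↔ q = N ↔ T = N
s → (p ↔ q) = T → N = N  [any arg is the third value ⇒ result is the third value]
s ∧ (s → (p ↔ q)) = T ∧ N = N
q ∨ q = T ∨ T = T
p ∨ (q ∨ q) = N ∨ T = N
(s ∧ (s → (p ↔ q))) → (p ∨ (q ∨ q)) = N → N = N
¬((s ∧ (s → (p ↔ q))) → (p ∨ (q ∨ q))) = ¬N = N

N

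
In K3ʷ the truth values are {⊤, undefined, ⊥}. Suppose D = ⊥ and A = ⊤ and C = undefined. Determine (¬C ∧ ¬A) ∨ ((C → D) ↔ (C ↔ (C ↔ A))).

¬C = ¬undefined = undefined
¬A = ¬⊤ = ⊥
¬C ∧ ¬A = undefined ∧ ⊥ = undefined
C → D = undefined → ⊥ = undefined  [any arg is the third value ⇒ result is the third value]
C ↔ A = undefined ↔ ⊤ = undefined
C ↔ (C ↔ A) = undefined ↔ undefined = undefined
(C → D) ↔ (C ↔ (C ↔ A)) = undefined ↔ undefined = undefined
(¬C ∧ ¬A) ∨ ((C → D) ↔ (C ↔ (C ↔ A))) = undefined ∨ undefined = undefined

undefined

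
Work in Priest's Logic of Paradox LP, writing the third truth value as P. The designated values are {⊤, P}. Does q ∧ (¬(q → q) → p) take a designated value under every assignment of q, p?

No

Countermodel: q=⊥, p=⊤ gives ⊥, which is not designated.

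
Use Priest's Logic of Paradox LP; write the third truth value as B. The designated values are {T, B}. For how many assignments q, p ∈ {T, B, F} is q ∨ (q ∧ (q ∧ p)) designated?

Of the 9 assignments, 6 give a value in {T, B}.

6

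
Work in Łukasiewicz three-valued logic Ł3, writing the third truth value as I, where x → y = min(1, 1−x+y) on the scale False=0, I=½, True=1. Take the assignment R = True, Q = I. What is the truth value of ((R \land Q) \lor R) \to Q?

I

R \land Q = True \land I = I
(R \land Q) \lor R = I \lor True = True
((R \land Q) \lor R) \to Q = True \to I = I  [min(1, 1−1+½)]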